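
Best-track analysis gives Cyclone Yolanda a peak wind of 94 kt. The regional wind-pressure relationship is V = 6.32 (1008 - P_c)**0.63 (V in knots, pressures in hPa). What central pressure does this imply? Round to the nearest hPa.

935 hPa

ΔP = (V / 6.32)^(1/0.63) = (94/6.32)^1.587.
94/6.32 = 14.873; 14.873^1.587 ≈ 72.61 hPa.
P_c = 1008 − 72.61 = 935.39 ≈ 935 hPa.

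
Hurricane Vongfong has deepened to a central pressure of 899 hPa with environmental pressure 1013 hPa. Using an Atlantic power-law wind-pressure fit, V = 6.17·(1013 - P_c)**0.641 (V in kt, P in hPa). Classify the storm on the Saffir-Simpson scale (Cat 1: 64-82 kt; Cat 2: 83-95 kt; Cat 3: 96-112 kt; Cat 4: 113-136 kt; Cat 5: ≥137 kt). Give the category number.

4

ΔP = 1013 − 899 = 114 hPa.
V ≈ 6.17 × 114^0.641 = 6.17 × 20.82 ≈ 128 kt.
128 kt falls in the Category 4 band.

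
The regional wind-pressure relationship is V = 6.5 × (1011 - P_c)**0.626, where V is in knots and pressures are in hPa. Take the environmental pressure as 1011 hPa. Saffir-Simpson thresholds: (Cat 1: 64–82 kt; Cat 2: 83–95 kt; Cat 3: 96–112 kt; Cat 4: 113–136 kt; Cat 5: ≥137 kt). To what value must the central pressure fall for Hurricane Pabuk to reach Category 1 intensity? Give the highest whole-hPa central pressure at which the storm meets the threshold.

972 hPa

Category 1 begins at V = 64 kt.
Required ΔP = (64/6.5)^(1/0.626) = 9.846^1.597 ≈ 38.61 hPa.
P_c ≤ 1011 − 38.61 = 972.39, so the highest integer P_c is 972 hPa.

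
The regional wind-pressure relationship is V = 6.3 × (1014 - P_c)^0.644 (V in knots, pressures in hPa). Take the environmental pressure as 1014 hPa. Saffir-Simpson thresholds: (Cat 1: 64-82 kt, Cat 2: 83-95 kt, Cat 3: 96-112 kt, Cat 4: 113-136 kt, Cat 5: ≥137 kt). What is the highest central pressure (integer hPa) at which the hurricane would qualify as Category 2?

959 hPa

Category 2 begins at V = 83 kt.
Required ΔP = (83/6.3)^(1/0.644) = 13.175^1.553 ≈ 54.79 hPa.
P_c ≤ 1014 − 54.79 = 959.21, so the highest integer P_c is 959 hPa.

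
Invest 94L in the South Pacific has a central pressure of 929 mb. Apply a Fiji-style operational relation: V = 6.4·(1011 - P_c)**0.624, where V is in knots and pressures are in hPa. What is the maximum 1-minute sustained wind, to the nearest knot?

100 kt

ΔP = 1011 − 929 = 82 mb.
82^0.624 ≈ 15.639.
V ≈ 6.4 × 15.639 ≈ 100.1 kt.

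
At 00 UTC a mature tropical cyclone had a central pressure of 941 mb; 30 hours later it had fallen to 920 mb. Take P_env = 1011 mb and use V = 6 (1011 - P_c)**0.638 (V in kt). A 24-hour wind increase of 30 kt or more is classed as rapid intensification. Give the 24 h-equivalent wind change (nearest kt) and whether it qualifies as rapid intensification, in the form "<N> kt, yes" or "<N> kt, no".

13 kt, no

V₁: ΔP = 70, V ≈ 6 × 70^0.638 ≈ 90.22 kt.
V₂: ΔP = 91, V ≈ 6 × 91^0.638 ≈ 106.66 kt.
ΔV over 30 h = 16.44 kt → 24 h equivalent = 16.44 × 24/30 ≈ 13.15 kt.
13 kt < 30 kt ⇒ not rapid intensification.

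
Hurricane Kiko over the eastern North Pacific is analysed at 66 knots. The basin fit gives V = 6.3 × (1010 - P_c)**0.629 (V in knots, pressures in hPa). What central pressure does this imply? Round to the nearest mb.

968 mb

ΔP = (V / 6.3)^(1/0.629) = (66/6.3)^1.590.
66/6.3 = 10.476; 10.476^1.590 ≈ 41.87 mb.
P_c = 1010 − 41.87 = 968.13 ≈ 968 mb.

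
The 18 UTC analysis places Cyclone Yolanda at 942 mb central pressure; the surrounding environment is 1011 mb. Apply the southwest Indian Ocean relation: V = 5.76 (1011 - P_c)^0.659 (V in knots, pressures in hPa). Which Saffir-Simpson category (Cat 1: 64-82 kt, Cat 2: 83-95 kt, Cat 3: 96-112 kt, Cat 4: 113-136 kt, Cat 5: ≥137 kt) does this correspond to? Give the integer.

ΔP = 1011 − 942 = 69 mb.
V ≈ 5.76 × 69^0.659 = 5.76 × 16.29 ≈ 94 kt.
94 kt falls in the Category 2 band.

2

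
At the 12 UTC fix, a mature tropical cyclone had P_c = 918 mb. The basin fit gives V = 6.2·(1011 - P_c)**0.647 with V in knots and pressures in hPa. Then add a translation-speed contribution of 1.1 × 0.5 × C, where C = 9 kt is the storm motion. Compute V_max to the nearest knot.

121 kt

ΔP = 1011 − 918 = 93 mb.
93^0.647 ≈ 18.776.
V ≈ 6.2 × 18.776 ≈ 116.4 kt.
Translation term: 1.1 × 0.5 × 9 = 4.95 kt.
Corrected V ≈ 121.35 kt → 121 kt.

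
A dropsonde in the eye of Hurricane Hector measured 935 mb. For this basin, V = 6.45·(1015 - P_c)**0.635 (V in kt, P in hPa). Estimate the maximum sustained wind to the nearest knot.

ΔP = 1015 − 935 = 80 mb.
80^0.635 ≈ 16.161.
V ≈ 6.45 × 16.161 ≈ 104.2 kt.

104 kt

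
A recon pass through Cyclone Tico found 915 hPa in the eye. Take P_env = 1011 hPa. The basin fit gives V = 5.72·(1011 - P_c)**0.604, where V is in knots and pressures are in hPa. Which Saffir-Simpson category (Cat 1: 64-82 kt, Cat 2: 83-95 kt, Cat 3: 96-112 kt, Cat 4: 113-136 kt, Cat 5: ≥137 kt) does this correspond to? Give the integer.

ΔP = 1011 − 915 = 96 hPa.
V ≈ 5.72 × 96^0.604 = 5.72 × 15.75 ≈ 90 kt.
90 kt falls in the Category 2 band.

2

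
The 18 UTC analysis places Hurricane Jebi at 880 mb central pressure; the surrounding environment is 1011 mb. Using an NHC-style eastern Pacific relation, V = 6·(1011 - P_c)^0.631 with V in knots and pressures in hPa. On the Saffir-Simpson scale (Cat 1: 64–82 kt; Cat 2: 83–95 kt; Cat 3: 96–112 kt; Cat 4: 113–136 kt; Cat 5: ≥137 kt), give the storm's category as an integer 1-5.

4

ΔP = 1011 − 880 = 131 mb.
V ≈ 6 × 131^0.631 = 6 × 21.68 ≈ 130 kt.
130 kt falls in the Category 4 band.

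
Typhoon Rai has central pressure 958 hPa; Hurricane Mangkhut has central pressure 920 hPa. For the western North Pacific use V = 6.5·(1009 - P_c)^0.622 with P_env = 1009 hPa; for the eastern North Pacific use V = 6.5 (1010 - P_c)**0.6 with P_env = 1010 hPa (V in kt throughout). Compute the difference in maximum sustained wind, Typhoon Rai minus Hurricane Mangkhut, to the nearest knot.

-22 kt

Typhoon Rai: ΔP = 51; V ≈ 6.5 × 51^0.622 ≈ 74.99 kt.
Hurricane Mangkhut: ΔP = 90; V ≈ 6.5 × 90^0.6 ≈ 96.71 kt.
Difference ≈ 74.99 − 96.71 = -21.72 → -22 kt.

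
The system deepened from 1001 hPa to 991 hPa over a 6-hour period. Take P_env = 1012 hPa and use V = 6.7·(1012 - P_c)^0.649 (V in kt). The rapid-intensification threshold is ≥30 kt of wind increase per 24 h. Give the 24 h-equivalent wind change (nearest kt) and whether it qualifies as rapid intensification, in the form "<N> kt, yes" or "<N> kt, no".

66 kt, yes

V₁: ΔP = 11, V ≈ 6.7 × 11^0.649 ≈ 31.76 kt.
V₂: ΔP = 21, V ≈ 6.7 × 21^0.649 ≈ 48.33 kt.
ΔV over 6 h = 16.57 kt → 24 h equivalent = 16.57 × 24/6 ≈ 66.28 kt.
66 kt ≥ 30 kt ⇒ rapid intensification.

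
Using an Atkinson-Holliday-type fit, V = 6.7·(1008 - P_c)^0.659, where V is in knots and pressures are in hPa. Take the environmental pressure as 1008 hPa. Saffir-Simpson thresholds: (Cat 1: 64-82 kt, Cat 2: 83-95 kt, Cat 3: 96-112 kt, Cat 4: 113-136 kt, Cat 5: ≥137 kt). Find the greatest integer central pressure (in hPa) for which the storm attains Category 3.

Category 3 begins at V = 96 kt.
Required ΔP = (96/6.7)^(1/0.659) = 14.328^1.517 ≈ 56.82 hPa.
P_c ≤ 1008 − 56.82 = 951.18, so the highest integer P_c is 951 hPa.

951 hPa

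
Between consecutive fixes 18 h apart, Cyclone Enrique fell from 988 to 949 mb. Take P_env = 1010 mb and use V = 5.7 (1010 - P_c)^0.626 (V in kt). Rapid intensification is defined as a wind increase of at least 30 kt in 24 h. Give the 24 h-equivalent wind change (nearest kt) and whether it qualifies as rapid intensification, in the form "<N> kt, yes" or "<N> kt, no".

47 kt, yes

V₁: ΔP = 22, V ≈ 5.7 × 22^0.626 ≈ 39.47 kt.
V₂: ΔP = 61, V ≈ 5.7 × 61^0.626 ≈ 74.73 kt.
ΔV over 18 h = 35.26 kt → 24 h equivalent = 35.26 × 24/18 ≈ 47.01 kt.
47 kt ≥ 30 kt ⇒ rapid intensification.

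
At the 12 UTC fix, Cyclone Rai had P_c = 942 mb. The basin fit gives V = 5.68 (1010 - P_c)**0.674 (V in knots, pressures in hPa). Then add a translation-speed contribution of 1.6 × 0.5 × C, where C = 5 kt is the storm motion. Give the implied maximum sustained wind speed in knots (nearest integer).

ΔP = 1010 − 942 = 68 mb.
68^0.674 ≈ 17.183.
V ≈ 5.68 × 17.183 ≈ 97.6 kt.
Translation term: 1.6 × 0.5 × 5 = 4 kt.
Corrected V ≈ 101.6 kt → 102 kt.

102 kt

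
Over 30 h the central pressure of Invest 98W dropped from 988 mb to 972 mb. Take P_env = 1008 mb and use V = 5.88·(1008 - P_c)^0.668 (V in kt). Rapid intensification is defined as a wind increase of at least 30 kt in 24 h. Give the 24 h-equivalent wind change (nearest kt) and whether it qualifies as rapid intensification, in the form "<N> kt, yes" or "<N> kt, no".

17 kt, no

V₁: ΔP = 20, V ≈ 5.88 × 20^0.668 ≈ 43.50 kt.
V₂: ΔP = 36, V ≈ 5.88 × 36^0.668 ≈ 64.42 kt.
ΔV over 30 h = 20.92 kt → 24 h equivalent = 20.92 × 24/30 ≈ 16.74 kt.
17 kt < 30 kt ⇒ not rapid intensification.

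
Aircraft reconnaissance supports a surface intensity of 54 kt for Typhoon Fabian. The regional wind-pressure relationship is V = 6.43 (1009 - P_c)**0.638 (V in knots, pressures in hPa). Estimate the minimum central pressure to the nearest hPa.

ΔP = (V / 6.43)^(1/0.638) = (54/6.43)^1.567.
54/6.43 = 8.398; 8.398^1.567 ≈ 28.09 hPa.
P_c = 1009 − 28.09 = 980.91 ≈ 981 hPa.

981 hPa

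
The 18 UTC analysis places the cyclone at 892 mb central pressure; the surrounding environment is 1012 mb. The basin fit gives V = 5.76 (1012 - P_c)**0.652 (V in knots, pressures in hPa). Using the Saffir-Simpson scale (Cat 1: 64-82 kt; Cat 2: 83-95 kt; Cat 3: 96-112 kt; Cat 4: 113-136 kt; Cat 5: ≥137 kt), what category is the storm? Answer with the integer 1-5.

ΔP = 1012 − 892 = 120 mb.
V ≈ 5.76 × 120^0.652 = 5.76 × 22.68 ≈ 131 kt.
131 kt falls in the Category 4 band.

4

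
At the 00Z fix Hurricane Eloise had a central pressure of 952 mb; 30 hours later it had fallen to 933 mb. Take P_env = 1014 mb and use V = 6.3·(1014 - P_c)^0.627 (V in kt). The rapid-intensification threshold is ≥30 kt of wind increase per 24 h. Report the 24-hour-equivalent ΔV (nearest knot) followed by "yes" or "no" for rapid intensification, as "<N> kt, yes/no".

12 kt, no

V₁: ΔP = 62, V ≈ 6.3 × 62^0.627 ≈ 83.79 kt.
V₂: ΔP = 81, V ≈ 6.3 × 81^0.627 ≈ 99.07 kt.
ΔV over 30 h = 15.28 kt → 24 h equivalent = 15.28 × 24/30 ≈ 12.22 kt.
12 kt < 30 kt ⇒ not rapid intensification.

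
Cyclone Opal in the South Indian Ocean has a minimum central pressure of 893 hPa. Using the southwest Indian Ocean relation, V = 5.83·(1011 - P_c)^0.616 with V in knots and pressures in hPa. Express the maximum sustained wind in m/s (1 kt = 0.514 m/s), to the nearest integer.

ΔP = 1011 − 893 = 118 hPa.
V ≈ 5.83 × 118^0.616 = 5.83 × 18.892 ≈ 110.141 kt.
110.141 × 0.514 ≈ 56.61 m/s → 57 m/s.

57 m/s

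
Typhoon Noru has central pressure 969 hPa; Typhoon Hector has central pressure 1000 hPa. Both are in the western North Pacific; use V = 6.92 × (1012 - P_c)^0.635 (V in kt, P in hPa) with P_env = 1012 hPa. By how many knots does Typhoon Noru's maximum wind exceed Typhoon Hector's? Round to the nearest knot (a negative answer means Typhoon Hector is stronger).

42 kt

Typhoon Noru: ΔP = 43; V ≈ 6.92 × 43^0.635 ≈ 75.40 kt.
Typhoon Hector: ΔP = 12; V ≈ 6.92 × 12^0.635 ≈ 33.53 kt.
Difference ≈ 75.40 − 33.53 = 41.87 → 42 kt.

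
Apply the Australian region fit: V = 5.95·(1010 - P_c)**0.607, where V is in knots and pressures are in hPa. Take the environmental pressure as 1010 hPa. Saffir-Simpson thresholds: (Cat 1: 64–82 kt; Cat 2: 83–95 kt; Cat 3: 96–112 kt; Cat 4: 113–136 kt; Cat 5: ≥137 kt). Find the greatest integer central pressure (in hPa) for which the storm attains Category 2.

933 hPa

Category 2 begins at V = 83 kt.
Required ΔP = (83/5.95)^(1/0.607) = 13.950^1.647 ≈ 76.84 hPa.
P_c ≤ 1010 − 76.84 = 933.16, so the highest integer P_c is 933 hPa.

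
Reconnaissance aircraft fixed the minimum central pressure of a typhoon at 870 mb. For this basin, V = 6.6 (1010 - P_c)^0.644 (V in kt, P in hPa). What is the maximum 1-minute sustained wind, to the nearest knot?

159 kt

ΔP = 1010 − 870 = 140 mb.
140^0.644 ≈ 24.105.
V ≈ 6.6 × 24.105 ≈ 159.1 kt.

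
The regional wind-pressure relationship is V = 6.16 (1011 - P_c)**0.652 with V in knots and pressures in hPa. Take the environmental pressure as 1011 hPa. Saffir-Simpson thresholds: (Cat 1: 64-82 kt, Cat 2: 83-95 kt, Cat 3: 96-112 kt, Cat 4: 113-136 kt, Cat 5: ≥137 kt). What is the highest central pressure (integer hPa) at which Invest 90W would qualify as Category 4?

924 hPa

Category 4 begins at V = 113 kt.
Required ΔP = (113/6.16)^(1/0.652) = 18.344^1.534 ≈ 86.67 hPa.
P_c ≤ 1011 − 86.67 = 924.33, so the highest integer P_c is 924 hPa.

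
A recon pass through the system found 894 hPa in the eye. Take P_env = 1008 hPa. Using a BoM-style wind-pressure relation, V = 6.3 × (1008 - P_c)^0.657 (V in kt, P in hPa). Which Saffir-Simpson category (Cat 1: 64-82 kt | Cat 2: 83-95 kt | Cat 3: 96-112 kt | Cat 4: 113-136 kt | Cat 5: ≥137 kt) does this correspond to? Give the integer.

ΔP = 1008 − 894 = 114 hPa.
V ≈ 6.3 × 114^0.657 = 6.3 × 22.46 ≈ 141 kt.
141 kt falls in the Category 5 band.

5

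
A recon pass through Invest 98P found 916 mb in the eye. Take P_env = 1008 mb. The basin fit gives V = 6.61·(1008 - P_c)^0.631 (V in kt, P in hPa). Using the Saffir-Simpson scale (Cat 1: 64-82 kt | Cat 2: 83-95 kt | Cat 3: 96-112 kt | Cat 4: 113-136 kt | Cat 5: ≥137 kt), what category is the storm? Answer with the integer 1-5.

ΔP = 1008 − 916 = 92 mb.
V ≈ 6.61 × 92^0.631 = 6.61 × 17.34 ≈ 115 kt.
115 kt falls in the Category 4 band.

4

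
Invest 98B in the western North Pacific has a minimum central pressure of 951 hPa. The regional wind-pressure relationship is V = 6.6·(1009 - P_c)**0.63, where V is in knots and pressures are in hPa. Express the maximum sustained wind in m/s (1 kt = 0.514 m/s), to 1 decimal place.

43.8 m/s

ΔP = 1009 − 951 = 58 hPa.
V ≈ 6.6 × 58^0.63 = 6.6 × 12.911 ≈ 85.213 kt.
85.213 × 0.514 ≈ 43.80 m/s → 43.8 m/s.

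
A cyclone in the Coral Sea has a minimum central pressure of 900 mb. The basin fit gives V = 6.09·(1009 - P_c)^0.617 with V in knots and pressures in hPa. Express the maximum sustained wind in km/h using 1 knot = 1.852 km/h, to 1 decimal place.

203.9 km/h

ΔP = 1009 − 900 = 109 mb.
V ≈ 6.09 × 109^0.617 = 6.09 × 18.076 ≈ 110.080 kt.
110.080 × 1.852 ≈ 203.87 km/h → 203.9 km/h.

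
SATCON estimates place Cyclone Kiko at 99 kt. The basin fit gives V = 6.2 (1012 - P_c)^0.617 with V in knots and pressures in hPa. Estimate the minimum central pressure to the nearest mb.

ΔP = (V / 6.2)^(1/0.617) = (99/6.2)^1.621.
99/6.2 = 15.968; 15.968^1.621 ≈ 89.16 mb.
P_c = 1012 − 89.16 = 922.84 ≈ 923 mb.

923 mb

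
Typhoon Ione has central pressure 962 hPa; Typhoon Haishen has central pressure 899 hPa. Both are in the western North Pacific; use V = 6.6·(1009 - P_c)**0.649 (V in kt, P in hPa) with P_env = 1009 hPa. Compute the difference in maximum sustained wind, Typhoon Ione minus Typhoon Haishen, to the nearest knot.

Typhoon Ione: ΔP = 47; V ≈ 6.6 × 47^0.649 ≈ 80.30 kt.
Typhoon Haishen: ΔP = 110; V ≈ 6.6 × 110^0.649 ≈ 139.45 kt.
Difference ≈ 80.30 − 139.45 = -59.15 → -59 kt.

-59 kt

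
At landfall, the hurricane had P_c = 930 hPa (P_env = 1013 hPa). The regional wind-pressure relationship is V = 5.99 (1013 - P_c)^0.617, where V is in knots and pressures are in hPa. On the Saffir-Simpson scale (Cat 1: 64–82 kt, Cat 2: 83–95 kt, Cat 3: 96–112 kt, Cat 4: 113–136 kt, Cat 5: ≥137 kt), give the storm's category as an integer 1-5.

2

ΔP = 1013 − 930 = 83 hPa.
V ≈ 5.99 × 83^0.617 = 5.99 × 15.28 ≈ 92 kt.
92 kt falls in the Category 2 band.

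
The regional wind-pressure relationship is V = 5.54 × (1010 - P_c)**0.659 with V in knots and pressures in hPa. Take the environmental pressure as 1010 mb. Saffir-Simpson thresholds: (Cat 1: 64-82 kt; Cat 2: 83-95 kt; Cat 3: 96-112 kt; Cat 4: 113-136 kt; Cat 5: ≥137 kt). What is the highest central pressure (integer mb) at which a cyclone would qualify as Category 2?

Category 2 begins at V = 83 kt.
Required ΔP = (83/5.54)^(1/0.659) = 14.982^1.517 ≈ 60.79 mb.
P_c ≤ 1010 − 60.79 = 949.21, so the highest integer P_c is 949 mb.

949 mb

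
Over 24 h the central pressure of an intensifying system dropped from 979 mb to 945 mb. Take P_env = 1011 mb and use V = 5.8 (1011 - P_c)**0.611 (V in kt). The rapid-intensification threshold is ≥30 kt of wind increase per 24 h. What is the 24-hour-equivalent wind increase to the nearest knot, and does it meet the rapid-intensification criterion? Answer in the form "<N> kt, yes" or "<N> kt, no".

V₁: ΔP = 32, V ≈ 5.8 × 32^0.611 ≈ 48.20 kt.
V₂: ΔP = 66, V ≈ 5.8 × 66^0.611 ≈ 75.02 kt.
ΔV over 24 h = 26.82 kt → 24 h equivalent = 26.82 × 24/24 ≈ 26.82 kt.
27 kt < 30 kt ⇒ not rapid intensification.

27 kt, no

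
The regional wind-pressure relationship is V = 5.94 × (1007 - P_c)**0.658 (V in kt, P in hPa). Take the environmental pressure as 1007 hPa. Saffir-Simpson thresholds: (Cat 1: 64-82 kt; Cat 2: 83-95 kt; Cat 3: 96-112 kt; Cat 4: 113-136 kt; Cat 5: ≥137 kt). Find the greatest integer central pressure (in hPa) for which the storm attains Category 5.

Category 5 begins at V = 137 kt.
Required ΔP = (137/5.94)^(1/0.658) = 23.064^1.520 ≈ 117.85 hPa.
P_c ≤ 1007 − 117.85 = 889.15, so the highest integer P_c is 889 hPa.

889 hPa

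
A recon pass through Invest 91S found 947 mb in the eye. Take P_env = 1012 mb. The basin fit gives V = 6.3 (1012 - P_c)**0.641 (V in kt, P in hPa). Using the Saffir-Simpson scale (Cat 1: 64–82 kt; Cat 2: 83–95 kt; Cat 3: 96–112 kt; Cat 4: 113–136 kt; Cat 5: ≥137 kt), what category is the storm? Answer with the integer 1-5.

2

ΔP = 1012 − 947 = 65 mb.
V ≈ 6.3 × 65^0.641 = 6.3 × 14.52 ≈ 91 kt.
91 kt falls in the Category 2 band.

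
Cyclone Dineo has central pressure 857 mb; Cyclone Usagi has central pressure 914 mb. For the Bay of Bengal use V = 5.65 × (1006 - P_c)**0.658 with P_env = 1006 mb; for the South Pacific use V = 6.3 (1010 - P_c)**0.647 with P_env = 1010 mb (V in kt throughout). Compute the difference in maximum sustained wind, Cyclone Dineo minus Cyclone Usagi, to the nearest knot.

31 kt

Cyclone Dineo: ΔP = 149; V ≈ 5.65 × 149^0.658 ≈ 152.06 kt.
Cyclone Usagi: ΔP = 96; V ≈ 6.3 × 96^0.647 ≈ 120.75 kt.
Difference ≈ 152.06 − 120.75 = 31.31 → 31 kt.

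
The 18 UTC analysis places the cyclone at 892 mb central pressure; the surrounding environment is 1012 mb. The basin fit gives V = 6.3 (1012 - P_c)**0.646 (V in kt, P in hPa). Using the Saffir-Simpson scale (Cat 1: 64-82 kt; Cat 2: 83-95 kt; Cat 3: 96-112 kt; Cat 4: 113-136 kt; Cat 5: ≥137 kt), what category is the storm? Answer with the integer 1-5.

ΔP = 1012 − 892 = 120 mb.
V ≈ 6.3 × 120^0.646 = 6.3 × 22.04 ≈ 139 kt.
139 kt falls in the Category 5 band.

5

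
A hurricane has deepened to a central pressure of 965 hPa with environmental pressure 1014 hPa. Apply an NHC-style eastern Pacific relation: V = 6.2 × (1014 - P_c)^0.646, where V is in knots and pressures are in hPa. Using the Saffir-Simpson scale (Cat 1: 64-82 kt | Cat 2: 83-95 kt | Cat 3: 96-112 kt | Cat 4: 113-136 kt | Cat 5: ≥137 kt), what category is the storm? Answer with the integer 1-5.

1

ΔP = 1014 − 965 = 49 hPa.
V ≈ 6.2 × 49^0.646 = 6.2 × 12.36 ≈ 77 kt.
77 kt falls in the Category 1 band.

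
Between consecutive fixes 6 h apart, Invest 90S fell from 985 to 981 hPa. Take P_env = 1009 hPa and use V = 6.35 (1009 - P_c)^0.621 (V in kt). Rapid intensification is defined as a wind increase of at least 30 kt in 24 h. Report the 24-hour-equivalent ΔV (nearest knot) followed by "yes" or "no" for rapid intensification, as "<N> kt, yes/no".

V₁: ΔP = 24, V ≈ 6.35 × 24^0.621 ≈ 45.70 kt.
V₂: ΔP = 28, V ≈ 6.35 × 28^0.621 ≈ 50.29 kt.
ΔV over 6 h = 4.59 kt → 24 h equivalent = 4.59 × 24/6 ≈ 18.36 kt.
18 kt < 30 kt ⇒ not rapid intensification.

18 kt, no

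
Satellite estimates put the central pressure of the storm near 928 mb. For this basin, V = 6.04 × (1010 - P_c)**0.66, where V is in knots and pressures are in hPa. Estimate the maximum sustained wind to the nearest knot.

111 kt

ΔP = 1010 − 928 = 82 mb.
82^0.66 ≈ 18.328.
V ≈ 6.04 × 18.328 ≈ 110.7 kt.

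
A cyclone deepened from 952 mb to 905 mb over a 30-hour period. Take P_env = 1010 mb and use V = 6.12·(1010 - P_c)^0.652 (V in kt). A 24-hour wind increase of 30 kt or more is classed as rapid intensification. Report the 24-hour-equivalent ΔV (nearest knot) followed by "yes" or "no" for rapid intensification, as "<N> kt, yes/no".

33 kt, yes

V₁: ΔP = 58, V ≈ 6.12 × 58^0.652 ≈ 86.40 kt.
V₂: ΔP = 105, V ≈ 6.12 × 105^0.652 ≈ 127.22 kt.
ΔV over 30 h = 40.82 kt → 24 h equivalent = 40.82 × 24/30 ≈ 32.66 kt.
33 kt ≥ 30 kt ⇒ rapid intensification.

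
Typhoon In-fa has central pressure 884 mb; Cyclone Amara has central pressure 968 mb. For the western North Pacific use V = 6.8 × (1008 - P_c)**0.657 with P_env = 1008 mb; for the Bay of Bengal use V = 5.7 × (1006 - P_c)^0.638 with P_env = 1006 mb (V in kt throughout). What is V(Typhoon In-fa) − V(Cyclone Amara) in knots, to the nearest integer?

103 kt

Typhoon In-fa: ΔP = 124; V ≈ 6.8 × 124^0.657 ≈ 161.39 kt.
Cyclone Amara: ΔP = 38; V ≈ 5.7 × 38^0.638 ≈ 58.05 kt.
Difference ≈ 161.39 − 58.05 = 103.34 → 103 kt.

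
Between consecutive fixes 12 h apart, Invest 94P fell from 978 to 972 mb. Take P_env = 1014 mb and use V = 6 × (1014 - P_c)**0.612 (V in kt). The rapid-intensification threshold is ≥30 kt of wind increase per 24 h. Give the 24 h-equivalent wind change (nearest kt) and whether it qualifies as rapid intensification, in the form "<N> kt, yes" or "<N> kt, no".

V₁: ΔP = 36, V ≈ 6 × 36^0.612 ≈ 53.78 kt.
V₂: ΔP = 42, V ≈ 6 × 42^0.612 ≈ 59.10 kt.
ΔV over 12 h = 5.32 kt → 24 h equivalent = 5.32 × 24/12 ≈ 10.64 kt.
11 kt < 30 kt ⇒ not rapid intensification.

11 kt, no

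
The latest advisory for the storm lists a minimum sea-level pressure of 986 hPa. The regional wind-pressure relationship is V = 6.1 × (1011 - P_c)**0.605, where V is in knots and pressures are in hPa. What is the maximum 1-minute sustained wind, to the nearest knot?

ΔP = 1011 − 986 = 25 hPa.
25^0.605 ≈ 7.011.
V ≈ 6.1 × 7.011 ≈ 42.8 kt.

43 kt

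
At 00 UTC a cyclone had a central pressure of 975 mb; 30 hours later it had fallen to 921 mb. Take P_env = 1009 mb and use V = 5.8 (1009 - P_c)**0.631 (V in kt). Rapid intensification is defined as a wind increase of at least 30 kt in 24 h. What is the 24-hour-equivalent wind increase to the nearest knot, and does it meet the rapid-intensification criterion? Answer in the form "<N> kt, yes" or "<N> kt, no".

35 kt, yes

V₁: ΔP = 34, V ≈ 5.8 × 34^0.631 ≈ 53.68 kt.
V₂: ΔP = 88, V ≈ 5.8 × 88^0.631 ≈ 97.81 kt.
ΔV over 30 h = 44.13 kt → 24 h equivalent = 44.13 × 24/30 ≈ 35.30 kt.
35 kt ≥ 30 kt ⇒ rapid intensification.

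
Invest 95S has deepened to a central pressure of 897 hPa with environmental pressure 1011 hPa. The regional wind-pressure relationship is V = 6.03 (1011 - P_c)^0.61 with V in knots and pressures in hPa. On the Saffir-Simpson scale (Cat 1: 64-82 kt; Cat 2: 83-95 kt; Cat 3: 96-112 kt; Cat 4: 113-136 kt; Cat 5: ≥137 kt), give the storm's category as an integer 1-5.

ΔP = 1011 − 897 = 114 hPa.
V ≈ 6.03 × 114^0.61 = 6.03 × 17.98 ≈ 108 kt.
108 kt falls in the Category 3 band.

3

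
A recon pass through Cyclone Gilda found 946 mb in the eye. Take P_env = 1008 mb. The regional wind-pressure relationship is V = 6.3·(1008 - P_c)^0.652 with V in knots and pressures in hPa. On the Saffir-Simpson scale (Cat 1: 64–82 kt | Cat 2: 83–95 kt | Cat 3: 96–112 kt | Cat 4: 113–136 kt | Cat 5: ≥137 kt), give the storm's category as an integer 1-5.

ΔP = 1008 − 946 = 62 mb.
V ≈ 6.3 × 62^0.652 = 6.3 × 14.74 ≈ 93 kt.
93 kt falls in the Category 2 band.

2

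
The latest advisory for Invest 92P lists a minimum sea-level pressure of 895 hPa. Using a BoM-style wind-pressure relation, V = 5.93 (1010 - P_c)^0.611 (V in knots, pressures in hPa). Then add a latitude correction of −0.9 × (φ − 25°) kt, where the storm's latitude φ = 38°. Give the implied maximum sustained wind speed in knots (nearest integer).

ΔP = 1010 − 895 = 115 hPa.
115^0.611 ≈ 18.159.
V ≈ 5.93 × 18.159 ≈ 107.7 kt.
Latitude correction: −0.9 × (38 − 25) = -11.7 kt.
Corrected V ≈ 96 kt → 96 kt.

96 kt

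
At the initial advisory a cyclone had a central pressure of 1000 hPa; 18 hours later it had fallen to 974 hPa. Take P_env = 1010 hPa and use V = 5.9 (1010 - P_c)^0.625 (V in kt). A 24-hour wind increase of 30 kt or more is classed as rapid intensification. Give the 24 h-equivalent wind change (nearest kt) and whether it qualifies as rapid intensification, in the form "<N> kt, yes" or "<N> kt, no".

41 kt, yes

V₁: ΔP = 10, V ≈ 5.9 × 10^0.625 ≈ 24.88 kt.
V₂: ΔP = 36, V ≈ 5.9 × 36^0.625 ≈ 55.40 kt.
ΔV over 18 h = 30.52 kt → 24 h equivalent = 30.52 × 24/18 ≈ 40.69 kt.
41 kt ≥ 30 kt ⇒ rapid intensification.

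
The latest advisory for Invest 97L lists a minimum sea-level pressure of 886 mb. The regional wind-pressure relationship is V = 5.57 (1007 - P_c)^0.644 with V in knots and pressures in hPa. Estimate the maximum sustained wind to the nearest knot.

122 kt

ΔP = 1007 − 886 = 121 mb.
121^0.644 ≈ 21.944.
V ≈ 5.57 × 21.944 ≈ 122.2 kt.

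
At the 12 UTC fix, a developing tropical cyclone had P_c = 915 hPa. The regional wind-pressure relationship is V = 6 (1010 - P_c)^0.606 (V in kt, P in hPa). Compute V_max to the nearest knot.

ΔP = 1010 − 915 = 95 hPa.
95^0.606 ≈ 15.794.
V ≈ 6 × 15.794 ≈ 94.8 kt.

95 kt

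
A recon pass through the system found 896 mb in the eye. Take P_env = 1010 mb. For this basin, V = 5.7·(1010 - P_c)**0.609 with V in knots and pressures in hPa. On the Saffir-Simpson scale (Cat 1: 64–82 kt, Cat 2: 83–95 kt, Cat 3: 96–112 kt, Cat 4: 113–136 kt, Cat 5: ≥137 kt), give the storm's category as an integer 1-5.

ΔP = 1010 − 896 = 114 mb.
V ≈ 5.7 × 114^0.609 = 5.7 × 17.89 ≈ 102 kt.
102 kt falls in the Category 3 band.

3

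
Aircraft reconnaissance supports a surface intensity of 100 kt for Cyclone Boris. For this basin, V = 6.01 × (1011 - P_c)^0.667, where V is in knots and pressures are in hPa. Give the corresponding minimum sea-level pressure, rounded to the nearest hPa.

943 hPa

ΔP = (V / 6.01)^(1/0.667) = (100/6.01)^1.499.
100/6.01 = 16.639; 16.639^1.499 ≈ 67.73 hPa.
P_c = 1011 − 67.73 = 943.27 ≈ 943 hPa.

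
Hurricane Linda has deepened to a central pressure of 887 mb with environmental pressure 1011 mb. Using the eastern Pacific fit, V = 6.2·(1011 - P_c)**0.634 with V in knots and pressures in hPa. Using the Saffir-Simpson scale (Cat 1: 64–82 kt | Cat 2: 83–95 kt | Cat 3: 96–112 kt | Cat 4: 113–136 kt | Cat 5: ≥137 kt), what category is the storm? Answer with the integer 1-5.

4

ΔP = 1011 − 887 = 124 mb.
V ≈ 6.2 × 124^0.634 = 6.2 × 21.24 ≈ 132 kt.
132 kt falls in the Category 4 band.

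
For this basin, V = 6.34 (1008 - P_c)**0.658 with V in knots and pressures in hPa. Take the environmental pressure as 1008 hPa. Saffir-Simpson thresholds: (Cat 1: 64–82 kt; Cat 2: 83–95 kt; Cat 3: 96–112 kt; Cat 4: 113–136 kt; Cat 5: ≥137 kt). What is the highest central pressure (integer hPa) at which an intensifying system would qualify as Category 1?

Category 1 begins at V = 64 kt.
Required ΔP = (64/6.34)^(1/0.658) = 10.095^1.520 ≈ 33.57 hPa.
P_c ≤ 1008 − 33.57 = 974.43, so the highest integer P_c is 974 hPa.

974 hPa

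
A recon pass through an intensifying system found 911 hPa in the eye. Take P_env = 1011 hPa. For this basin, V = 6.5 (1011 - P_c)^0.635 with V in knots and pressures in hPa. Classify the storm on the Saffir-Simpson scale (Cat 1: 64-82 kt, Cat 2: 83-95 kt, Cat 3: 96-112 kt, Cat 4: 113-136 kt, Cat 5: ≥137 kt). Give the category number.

ΔP = 1011 − 911 = 100 hPa.
V ≈ 6.5 × 100^0.635 = 6.5 × 18.62 ≈ 121 kt.
121 kt falls in the Category 4 band.

4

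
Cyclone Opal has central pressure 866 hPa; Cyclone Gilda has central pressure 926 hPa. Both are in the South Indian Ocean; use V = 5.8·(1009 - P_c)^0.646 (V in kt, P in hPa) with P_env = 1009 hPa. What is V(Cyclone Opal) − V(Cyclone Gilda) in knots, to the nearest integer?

Cyclone Opal: ΔP = 143; V ≈ 5.8 × 143^0.646 ≈ 143.14 kt.
Cyclone Gilda: ΔP = 83; V ≈ 5.8 × 83^0.646 ≈ 100.73 kt.
Difference ≈ 143.14 − 100.73 = 42.41 → 42 kt.

42 kt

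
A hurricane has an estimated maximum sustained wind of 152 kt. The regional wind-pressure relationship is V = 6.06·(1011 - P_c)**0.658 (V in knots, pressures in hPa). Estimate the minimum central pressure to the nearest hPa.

877 hPa

ΔP = (V / 6.06)^(1/0.658) = (152/6.06)^1.520.
152/6.06 = 25.083; 25.083^1.520 ≈ 133.88 hPa.
P_c = 1011 − 133.88 = 877.12 ≈ 877 hPa.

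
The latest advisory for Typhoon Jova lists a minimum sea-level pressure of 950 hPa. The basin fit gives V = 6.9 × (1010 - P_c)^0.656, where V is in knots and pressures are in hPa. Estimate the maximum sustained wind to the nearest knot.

101 kt

ΔP = 1010 − 950 = 60 hPa.
60^0.656 ≈ 14.671.
V ≈ 6.9 × 14.671 ≈ 101.2 kt.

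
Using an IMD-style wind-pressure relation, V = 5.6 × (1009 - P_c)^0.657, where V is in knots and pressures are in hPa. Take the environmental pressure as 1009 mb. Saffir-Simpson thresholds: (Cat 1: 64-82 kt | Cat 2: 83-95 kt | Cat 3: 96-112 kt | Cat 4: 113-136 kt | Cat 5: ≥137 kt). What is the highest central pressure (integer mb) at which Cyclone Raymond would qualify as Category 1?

Category 1 begins at V = 64 kt.
Required ΔP = (64/5.6)^(1/0.657) = 11.429^1.522 ≈ 40.77 mb.
P_c ≤ 1009 − 40.77 = 968.23, so the highest integer P_c is 968 mb.

968 mb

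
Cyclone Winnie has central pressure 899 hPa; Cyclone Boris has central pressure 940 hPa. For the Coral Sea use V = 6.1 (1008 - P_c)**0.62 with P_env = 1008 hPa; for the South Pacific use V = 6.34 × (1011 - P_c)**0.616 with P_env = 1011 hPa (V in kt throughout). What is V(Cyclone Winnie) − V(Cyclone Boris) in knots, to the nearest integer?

24 kt

Cyclone Winnie: ΔP = 109; V ≈ 6.1 × 109^0.62 ≈ 111.82 kt.
Cyclone Boris: ΔP = 71; V ≈ 6.34 × 71^0.616 ≈ 87.59 kt.
Difference ≈ 111.82 − 87.59 = 24.23 → 24 kt.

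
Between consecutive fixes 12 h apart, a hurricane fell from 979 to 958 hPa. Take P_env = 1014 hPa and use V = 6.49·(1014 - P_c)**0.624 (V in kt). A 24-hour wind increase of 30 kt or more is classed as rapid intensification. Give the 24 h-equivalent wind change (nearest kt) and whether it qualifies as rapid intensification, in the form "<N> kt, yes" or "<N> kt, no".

41 kt, yes

V₁: ΔP = 35, V ≈ 6.49 × 35^0.624 ≈ 59.67 kt.
V₂: ΔP = 56, V ≈ 6.49 × 56^0.624 ≈ 80.00 kt.
ΔV over 12 h = 20.33 kt → 24 h equivalent = 20.33 × 24/12 ≈ 40.66 kt.
41 kt ≥ 30 kt ⇒ rapid intensification.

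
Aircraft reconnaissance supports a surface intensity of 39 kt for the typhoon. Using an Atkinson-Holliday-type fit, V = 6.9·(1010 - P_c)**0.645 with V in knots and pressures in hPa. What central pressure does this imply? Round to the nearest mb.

ΔP = (V / 6.9)^(1/0.645) = (39/6.9)^1.550.
39/6.9 = 5.652; 5.652^1.550 ≈ 14.66 mb.
P_c = 1010 − 14.66 = 995.34 ≈ 995 mb.

995 mb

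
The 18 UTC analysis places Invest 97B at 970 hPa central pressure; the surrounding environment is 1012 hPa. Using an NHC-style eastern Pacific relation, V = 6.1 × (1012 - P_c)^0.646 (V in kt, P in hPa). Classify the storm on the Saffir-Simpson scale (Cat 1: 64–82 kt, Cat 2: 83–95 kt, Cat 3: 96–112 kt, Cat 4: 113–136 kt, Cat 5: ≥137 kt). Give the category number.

1

ΔP = 1012 − 970 = 42 hPa.
V ≈ 6.1 × 42^0.646 = 6.1 × 11.18 ≈ 68 kt.
68 kt falls in the Category 1 band.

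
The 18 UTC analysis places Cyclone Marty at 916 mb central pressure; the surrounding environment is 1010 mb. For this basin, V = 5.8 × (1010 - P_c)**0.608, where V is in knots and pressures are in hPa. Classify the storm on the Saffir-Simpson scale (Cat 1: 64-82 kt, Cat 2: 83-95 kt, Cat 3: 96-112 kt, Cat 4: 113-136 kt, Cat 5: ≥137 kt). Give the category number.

2

ΔP = 1010 − 916 = 94 mb.
V ≈ 5.8 × 94^0.608 = 5.8 × 15.84 ≈ 92 kt.
92 kt falls in the Category 2 band.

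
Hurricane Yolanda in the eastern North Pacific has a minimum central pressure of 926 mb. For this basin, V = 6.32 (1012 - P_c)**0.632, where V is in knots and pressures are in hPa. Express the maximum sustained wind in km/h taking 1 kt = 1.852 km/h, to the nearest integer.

195 km/h

ΔP = 1012 − 926 = 86 mb.
V ≈ 6.32 × 86^0.632 = 6.32 × 16.696 ≈ 105.516 kt.
105.516 × 1.852 ≈ 195.42 km/h → 195 km/h.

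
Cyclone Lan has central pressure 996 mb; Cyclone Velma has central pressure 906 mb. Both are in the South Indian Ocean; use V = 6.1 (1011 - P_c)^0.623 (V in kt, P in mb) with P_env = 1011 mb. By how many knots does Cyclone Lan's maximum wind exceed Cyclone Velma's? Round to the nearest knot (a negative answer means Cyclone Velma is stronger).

Cyclone Lan: ΔP = 15; V ≈ 6.1 × 15^0.623 ≈ 32.96 kt.
Cyclone Velma: ΔP = 105; V ≈ 6.1 × 105^0.623 ≈ 110.80 kt.
Difference ≈ 32.96 − 110.80 = -77.84 → -78 kt.

-78 kt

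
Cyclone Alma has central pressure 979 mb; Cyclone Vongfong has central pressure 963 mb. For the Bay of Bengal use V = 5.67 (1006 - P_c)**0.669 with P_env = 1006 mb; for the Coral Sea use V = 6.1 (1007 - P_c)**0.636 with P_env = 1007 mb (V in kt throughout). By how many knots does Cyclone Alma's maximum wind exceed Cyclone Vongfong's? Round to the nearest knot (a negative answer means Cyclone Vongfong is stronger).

-16 kt

Cyclone Alma: ΔP = 27; V ≈ 5.67 × 27^0.669 ≈ 51.42 kt.
Cyclone Vongfong: ΔP = 44; V ≈ 6.1 × 44^0.636 ≈ 67.70 kt.
Difference ≈ 51.42 − 67.70 = -16.28 → -16 kt.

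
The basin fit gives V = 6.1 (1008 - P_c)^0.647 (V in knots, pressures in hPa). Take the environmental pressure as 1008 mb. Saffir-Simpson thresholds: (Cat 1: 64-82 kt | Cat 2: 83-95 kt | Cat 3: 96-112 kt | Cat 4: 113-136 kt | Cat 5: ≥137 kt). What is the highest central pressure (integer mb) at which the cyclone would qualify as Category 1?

970 mb

Category 1 begins at V = 64 kt.
Required ΔP = (64/6.1)^(1/0.647) = 10.492^1.546 ≈ 37.83 mb.
P_c ≤ 1008 − 37.83 = 970.17, so the highest integer P_c is 970 mb.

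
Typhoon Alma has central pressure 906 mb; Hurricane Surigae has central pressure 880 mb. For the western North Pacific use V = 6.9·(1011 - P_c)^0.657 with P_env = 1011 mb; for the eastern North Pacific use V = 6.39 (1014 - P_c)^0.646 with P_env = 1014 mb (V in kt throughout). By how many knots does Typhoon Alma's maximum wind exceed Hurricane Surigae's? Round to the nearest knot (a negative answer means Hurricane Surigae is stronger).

-4 kt

Typhoon Alma: ΔP = 105; V ≈ 6.9 × 105^0.657 ≈ 146.82 kt.
Hurricane Surigae: ΔP = 134; V ≈ 6.39 × 134^0.646 ≈ 151.22 kt.
Difference ≈ 146.82 − 151.22 = -4.40 → -4 kt.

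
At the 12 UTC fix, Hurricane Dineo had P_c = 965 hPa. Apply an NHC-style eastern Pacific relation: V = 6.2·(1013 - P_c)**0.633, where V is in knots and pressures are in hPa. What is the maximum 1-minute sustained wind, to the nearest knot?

72 kt

ΔP = 1013 − 965 = 48 hPa.
48^0.633 ≈ 11.594.
V ≈ 6.2 × 11.594 ≈ 71.9 kt.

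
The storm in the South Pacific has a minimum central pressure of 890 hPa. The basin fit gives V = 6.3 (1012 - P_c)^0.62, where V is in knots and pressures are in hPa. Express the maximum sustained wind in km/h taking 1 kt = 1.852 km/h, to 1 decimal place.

ΔP = 1012 − 890 = 122 hPa.
V ≈ 6.3 × 122^0.62 = 6.3 × 19.658 ≈ 123.846 kt.
123.846 × 1.852 ≈ 229.36 km/h → 229.4 km/h.

229.4 km/h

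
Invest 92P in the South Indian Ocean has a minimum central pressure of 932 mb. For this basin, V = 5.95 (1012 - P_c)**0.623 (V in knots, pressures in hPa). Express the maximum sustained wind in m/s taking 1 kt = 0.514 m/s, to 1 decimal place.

46.9 m/s

ΔP = 1012 − 932 = 80 mb.
V ≈ 5.95 × 80^0.623 = 5.95 × 15.333 ≈ 91.231 kt.
91.231 × 0.514 ≈ 46.89 m/s → 46.9 m/s.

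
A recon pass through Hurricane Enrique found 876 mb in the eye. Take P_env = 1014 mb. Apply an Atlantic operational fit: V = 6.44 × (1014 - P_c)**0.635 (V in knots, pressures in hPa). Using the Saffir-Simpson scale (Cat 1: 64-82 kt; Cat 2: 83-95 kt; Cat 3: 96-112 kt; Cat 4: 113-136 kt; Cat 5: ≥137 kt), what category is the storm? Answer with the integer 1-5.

5

ΔP = 1014 − 876 = 138 mb.
V ≈ 6.44 × 138^0.635 = 6.44 × 22.85 ≈ 147 kt.
147 kt falls in the Category 5 band.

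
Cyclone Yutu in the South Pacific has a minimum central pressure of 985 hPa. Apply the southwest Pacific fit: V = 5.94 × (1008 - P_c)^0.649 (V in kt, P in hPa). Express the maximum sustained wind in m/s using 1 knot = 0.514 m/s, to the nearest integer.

ΔP = 1008 − 985 = 23 hPa.
V ≈ 5.94 × 23^0.649 = 5.94 × 7.652 ≈ 45.451 kt.
45.451 × 0.514 ≈ 23.36 m/s → 23 m/s.

23 m/s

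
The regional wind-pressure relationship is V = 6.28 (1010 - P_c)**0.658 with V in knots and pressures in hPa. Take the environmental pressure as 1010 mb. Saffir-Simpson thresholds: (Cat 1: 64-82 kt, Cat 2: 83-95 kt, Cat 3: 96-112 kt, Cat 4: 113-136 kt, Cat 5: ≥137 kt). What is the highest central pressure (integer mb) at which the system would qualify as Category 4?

Category 4 begins at V = 113 kt.
Required ΔP = (113/6.28)^(1/0.658) = 17.994^1.520 ≈ 80.81 mb.
P_c ≤ 1010 − 80.81 = 929.19, so the highest integer P_c is 929 mb.

929 mb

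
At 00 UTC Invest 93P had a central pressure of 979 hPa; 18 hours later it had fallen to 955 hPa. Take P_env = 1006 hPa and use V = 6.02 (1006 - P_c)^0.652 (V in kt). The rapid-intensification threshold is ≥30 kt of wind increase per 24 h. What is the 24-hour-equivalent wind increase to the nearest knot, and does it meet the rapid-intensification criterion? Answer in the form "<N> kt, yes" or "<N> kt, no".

V₁: ΔP = 27, V ≈ 6.02 × 27^0.652 ≈ 51.62 kt.
V₂: ΔP = 51, V ≈ 6.02 × 51^0.652 ≈ 78.15 kt.
ΔV over 18 h = 26.53 kt → 24 h equivalent = 26.53 × 24/18 ≈ 35.37 kt.
35 kt ≥ 30 kt ⇒ rapid intensification.

35 kt, yes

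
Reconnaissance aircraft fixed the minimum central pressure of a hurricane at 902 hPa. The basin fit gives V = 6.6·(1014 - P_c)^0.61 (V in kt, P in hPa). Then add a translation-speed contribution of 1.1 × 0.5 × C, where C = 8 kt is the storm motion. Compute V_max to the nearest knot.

ΔP = 1014 − 902 = 112 hPa.
112^0.61 ≈ 17.784.
V ≈ 6.6 × 17.784 ≈ 117.4 kt.
Translation term: 1.1 × 0.5 × 8 = 4.4 kt.
Corrected V ≈ 121.8 kt → 122 kt.

122 kt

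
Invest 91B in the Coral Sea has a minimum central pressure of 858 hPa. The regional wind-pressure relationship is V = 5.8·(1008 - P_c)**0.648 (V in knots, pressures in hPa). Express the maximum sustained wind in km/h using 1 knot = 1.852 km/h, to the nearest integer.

276 km/h

ΔP = 1008 − 858 = 150 hPa.
V ≈ 5.8 × 150^0.648 = 5.8 × 25.710 ≈ 149.120 kt.
149.120 × 1.852 ≈ 276.17 km/h → 276 km/h.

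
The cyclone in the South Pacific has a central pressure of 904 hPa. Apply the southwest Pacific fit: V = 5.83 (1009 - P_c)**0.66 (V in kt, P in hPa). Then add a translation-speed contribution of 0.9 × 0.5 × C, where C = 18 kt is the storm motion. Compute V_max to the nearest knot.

134 kt

ΔP = 1009 − 904 = 105 hPa.
105^0.66 ≈ 21.577.
V ≈ 5.83 × 21.577 ≈ 125.8 kt.
Translation term: 0.9 × 0.5 × 18 = 8.1 kt.
Corrected V ≈ 133.9 kt → 134 kt.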